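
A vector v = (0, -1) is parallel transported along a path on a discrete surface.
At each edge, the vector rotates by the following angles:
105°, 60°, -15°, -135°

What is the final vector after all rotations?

Total rotation: 105° + 60° + (-15°) + (-135°) = 15°. Final vector: (0.2588, -0.9659)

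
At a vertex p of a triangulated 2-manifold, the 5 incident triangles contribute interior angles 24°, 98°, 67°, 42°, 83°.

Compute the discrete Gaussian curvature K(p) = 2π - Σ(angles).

Sum of angles = 314°. K = 360° - 314° = 46° = 23π/90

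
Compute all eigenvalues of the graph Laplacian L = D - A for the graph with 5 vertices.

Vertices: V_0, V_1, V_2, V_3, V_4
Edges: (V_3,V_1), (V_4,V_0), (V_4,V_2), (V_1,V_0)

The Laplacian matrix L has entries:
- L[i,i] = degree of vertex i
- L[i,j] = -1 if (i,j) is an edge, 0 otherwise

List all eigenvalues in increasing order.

Degrees: deg(V_0) = 2, deg(V_1) = 2, deg(V_2) = 1, deg(V_3) = 1, deg(V_4) = 2.
L = D − A with rows/columns ordered (V_0, V_1, V_2, V_3, V_4):
  [ 2, -1,  0,  0, -1]
  [-1,  2,  0, -1,  0]
  [ 0,  0,  1,  0, -1]
  [ 0, -1,  0,  1,  0]
  [-1,  0, -1,  0,  2]
Characteristic polynomial: det(λI − L) = λ(λ² − 3λ + 1)(λ² − 5λ + 5).
Roots: λ = 0; (λ² − 3λ + 1) = 0 ⇒ λ = (3 ± √5)/2 ≈ 0.382, 2.618; (λ² − 5λ + 5) = 0 ⇒ λ = (5 ± √5)/2 ≈ 1.382, 3.618.
(Check: the roots sum (with multiplicity) to 8, matching trace L = Σdeg = 2·4 = 8.)
Laplacian eigenvalues (increasing order): [0.0, 0.382, 1.382, 2.618, 3.618]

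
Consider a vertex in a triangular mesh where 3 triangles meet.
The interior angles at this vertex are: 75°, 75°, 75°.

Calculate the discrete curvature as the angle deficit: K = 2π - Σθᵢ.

Sum of angles = 225°. K = 360° - 225° = 135° = 3π/4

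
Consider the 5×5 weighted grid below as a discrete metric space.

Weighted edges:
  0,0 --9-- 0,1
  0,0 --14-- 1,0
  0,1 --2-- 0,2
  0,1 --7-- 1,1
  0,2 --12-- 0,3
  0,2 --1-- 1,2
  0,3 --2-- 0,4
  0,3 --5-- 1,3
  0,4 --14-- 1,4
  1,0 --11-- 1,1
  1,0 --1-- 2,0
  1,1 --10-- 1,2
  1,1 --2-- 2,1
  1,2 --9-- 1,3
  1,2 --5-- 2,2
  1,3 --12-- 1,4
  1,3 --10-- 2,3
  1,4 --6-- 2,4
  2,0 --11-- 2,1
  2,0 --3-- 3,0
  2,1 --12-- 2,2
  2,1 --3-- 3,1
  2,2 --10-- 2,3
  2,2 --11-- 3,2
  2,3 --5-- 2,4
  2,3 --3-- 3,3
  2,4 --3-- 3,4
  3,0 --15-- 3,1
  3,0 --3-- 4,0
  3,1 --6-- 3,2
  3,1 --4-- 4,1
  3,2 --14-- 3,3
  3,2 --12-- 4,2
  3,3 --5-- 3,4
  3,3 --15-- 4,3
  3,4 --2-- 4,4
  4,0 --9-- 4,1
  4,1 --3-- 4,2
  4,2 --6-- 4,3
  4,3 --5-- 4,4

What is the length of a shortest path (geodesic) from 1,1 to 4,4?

Shortest path: 1,1 → 2,1 → 3,1 → 4,1 → 4,2 → 4,3 → 4,4, total weight = 23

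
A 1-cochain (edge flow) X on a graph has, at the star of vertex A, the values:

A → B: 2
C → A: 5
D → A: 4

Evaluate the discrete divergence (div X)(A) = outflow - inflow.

Divergence = sum of outgoing flows = 2 + (-5) + (-4) = -7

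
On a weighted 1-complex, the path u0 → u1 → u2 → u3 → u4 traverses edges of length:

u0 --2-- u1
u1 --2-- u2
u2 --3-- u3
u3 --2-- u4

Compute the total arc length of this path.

Arc length = 2 + 2 + 3 + 2 = 9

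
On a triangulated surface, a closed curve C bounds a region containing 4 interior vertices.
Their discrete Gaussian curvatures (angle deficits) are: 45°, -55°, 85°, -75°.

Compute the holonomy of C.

Holonomy = total enclosed curvature = 45° + (-55°) + 85° + (-75°) = 0°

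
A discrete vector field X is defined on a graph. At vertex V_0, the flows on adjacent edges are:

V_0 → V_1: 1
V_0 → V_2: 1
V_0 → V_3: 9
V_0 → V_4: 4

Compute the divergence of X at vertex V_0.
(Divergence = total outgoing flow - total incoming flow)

Divergence = sum of outgoing flows = 1 + 1 + 9 + 4 = 15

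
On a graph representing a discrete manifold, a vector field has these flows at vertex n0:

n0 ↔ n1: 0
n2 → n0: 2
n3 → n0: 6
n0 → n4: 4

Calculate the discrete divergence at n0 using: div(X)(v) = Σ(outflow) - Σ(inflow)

Divergence = sum of outgoing flows = 0 + (-2) + (-6) + 4 = -4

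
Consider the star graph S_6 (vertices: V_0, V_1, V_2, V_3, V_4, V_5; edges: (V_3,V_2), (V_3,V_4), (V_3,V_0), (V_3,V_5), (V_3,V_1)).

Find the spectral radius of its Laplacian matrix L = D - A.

The star S_6 is the complete bipartite graph K_{1,5} (one hub of degree 5, 5 leaves of degree 1). The Laplacian spectrum of K_{p,q} is 0, p (multiplicity q−1), q (multiplicity p−1), p+q. With p = 1, q = 5: 0 once, 1 with multiplicity 4, and 6 once. (Check: trace L = sum of degrees = 10 = 4·1 + 6.)
Laplacian eigenvalues: [0.0, 1.0, 1.0, 1.0, 1.0, 6.0]. Largest eigenvalue (spectral radius) = 6.0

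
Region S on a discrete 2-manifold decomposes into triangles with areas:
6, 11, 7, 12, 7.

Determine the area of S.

6 + 11 + 7 + 12 + 7 = 43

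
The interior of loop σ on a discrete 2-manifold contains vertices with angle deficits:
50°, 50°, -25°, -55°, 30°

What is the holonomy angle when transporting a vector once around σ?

Holonomy = total enclosed curvature = 50° + 50° + (-25°) + (-55°) + 30° = 50°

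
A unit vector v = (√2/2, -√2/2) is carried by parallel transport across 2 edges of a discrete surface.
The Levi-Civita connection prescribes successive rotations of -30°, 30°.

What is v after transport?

Total rotation: (-30°) + 30° = 0°. Final vector: (0.7071, -0.7071)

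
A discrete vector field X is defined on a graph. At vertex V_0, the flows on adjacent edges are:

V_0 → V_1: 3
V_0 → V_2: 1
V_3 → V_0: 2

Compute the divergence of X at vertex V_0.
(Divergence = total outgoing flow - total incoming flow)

Divergence = sum of outgoing flows = 3 + 1 + (-2) = 2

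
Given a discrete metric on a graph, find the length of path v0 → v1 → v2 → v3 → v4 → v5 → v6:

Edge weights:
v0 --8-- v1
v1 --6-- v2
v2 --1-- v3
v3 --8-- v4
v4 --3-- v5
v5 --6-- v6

Arc length = 8 + 6 + 1 + 8 + 3 + 6 = 32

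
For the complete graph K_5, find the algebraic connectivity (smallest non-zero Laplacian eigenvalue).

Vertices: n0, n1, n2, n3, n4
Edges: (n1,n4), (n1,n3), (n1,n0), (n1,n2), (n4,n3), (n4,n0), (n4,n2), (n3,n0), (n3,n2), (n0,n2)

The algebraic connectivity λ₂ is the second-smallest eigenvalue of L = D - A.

For the complete graph K_n, L = nI − J (J = all-ones matrix). J has eigenvalues n (once, eigenvector 𝟙) and 0 (multiplicity n−1), so L has eigenvalues 0 (once) and n (multiplicity n−1). Here n = 5: eigenvalue 0 once and 5 with multiplicity 4.
Laplacian eigenvalues: [0.0, 5.0, 5.0, 5.0, 5.0]. Algebraic connectivity (smallest non-zero eigenvalue) = 5.0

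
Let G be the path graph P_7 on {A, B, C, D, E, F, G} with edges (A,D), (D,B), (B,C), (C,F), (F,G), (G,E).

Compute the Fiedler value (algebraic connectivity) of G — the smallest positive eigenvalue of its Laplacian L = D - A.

The path graph P_n has Laplacian eigenvalues λ_k = 2 − 2cos(kπ/n), k = 0, 1, …, n−1. Here n = 7:
k=0: 2 − 2cos(0) = 0.0; k=1: 2 − 2cos(π/7) = 0.1981; k=2: 2 − 2cos(2π/7) = 0.753; k=3: 2 − 2cos(3π/7) = 1.555; k=4: 2 − 2cos(4π/7) = 2.445; k=5: 2 − 2cos(5π/7) = 3.247; k=6: 2 − 2cos(6π/7) = 3.8019.
Laplacian eigenvalues: [0.0, 0.1981, 0.753, 1.555, 2.445, 3.247, 3.8019]. Algebraic connectivity (smallest non-zero eigenvalue) = 0.1981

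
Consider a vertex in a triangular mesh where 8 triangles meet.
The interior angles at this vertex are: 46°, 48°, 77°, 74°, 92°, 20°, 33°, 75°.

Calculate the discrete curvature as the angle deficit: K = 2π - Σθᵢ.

Sum of angles = 465°. K = 360° - 465° = -105° = -7π/12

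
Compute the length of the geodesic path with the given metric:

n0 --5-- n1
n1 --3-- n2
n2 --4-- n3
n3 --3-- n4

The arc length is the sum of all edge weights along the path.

Arc length = 5 + 3 + 4 + 3 = 15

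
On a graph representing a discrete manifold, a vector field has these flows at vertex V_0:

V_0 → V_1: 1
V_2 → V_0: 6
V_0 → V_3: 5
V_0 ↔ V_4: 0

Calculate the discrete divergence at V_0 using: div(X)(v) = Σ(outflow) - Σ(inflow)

Divergence = sum of outgoing flows = 1 + (-6) + 5 + 0 = 0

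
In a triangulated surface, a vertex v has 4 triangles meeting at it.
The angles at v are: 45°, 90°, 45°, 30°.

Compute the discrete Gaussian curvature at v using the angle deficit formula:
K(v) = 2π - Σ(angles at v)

Sum of angles = 210°. K = 360° - 210° = 150° = 5π/6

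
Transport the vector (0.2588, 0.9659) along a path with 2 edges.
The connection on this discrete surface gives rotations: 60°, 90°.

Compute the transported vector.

Total rotation: 60° + 90° = 150°. Final vector: (-0.7071, -0.7071)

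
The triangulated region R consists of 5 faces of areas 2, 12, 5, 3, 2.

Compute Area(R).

2 + 12 + 5 + 3 + 2 = 24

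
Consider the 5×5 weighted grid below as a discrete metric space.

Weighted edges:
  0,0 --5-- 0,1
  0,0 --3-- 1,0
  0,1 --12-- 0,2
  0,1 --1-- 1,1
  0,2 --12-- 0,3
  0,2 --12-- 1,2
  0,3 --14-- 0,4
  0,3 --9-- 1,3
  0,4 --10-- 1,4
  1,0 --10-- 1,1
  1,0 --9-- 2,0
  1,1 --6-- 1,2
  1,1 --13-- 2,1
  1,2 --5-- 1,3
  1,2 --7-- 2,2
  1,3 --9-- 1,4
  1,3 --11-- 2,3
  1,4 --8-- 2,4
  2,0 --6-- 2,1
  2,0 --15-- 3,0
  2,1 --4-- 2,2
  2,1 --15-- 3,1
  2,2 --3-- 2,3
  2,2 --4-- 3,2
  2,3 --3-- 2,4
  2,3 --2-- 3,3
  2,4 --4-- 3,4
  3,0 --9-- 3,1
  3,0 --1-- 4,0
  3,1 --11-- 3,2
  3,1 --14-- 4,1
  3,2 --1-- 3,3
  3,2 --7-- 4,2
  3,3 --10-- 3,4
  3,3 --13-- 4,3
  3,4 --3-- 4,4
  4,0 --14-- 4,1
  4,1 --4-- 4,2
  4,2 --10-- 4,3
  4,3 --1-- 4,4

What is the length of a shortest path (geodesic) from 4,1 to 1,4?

Shortest path: 4,1 → 4,2 → 3,2 → 3,3 → 2,3 → 2,4 → 1,4, total weight = 25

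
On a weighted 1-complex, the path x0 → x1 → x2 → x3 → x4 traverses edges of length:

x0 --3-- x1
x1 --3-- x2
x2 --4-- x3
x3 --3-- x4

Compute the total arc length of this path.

Arc length = 3 + 3 + 4 + 3 = 13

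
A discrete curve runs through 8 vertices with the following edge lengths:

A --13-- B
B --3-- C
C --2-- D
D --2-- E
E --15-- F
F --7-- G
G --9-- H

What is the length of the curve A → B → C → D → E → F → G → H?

Arc length = 13 + 3 + 2 + 2 + 15 + 7 + 9 = 51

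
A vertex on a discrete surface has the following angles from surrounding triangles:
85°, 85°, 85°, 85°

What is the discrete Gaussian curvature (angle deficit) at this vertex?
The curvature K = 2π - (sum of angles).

Sum of angles = 340°. K = 360° - 340° = 20°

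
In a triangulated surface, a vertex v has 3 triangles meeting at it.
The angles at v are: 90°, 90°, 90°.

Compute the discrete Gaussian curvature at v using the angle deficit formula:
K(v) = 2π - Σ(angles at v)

Sum of angles = 270°. K = 360° - 270° = 90° = π/2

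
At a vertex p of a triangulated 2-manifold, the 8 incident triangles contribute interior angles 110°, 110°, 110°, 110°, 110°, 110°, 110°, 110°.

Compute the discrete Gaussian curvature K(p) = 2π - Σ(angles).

Sum of angles = 880°. K = 360° - 880° = -520°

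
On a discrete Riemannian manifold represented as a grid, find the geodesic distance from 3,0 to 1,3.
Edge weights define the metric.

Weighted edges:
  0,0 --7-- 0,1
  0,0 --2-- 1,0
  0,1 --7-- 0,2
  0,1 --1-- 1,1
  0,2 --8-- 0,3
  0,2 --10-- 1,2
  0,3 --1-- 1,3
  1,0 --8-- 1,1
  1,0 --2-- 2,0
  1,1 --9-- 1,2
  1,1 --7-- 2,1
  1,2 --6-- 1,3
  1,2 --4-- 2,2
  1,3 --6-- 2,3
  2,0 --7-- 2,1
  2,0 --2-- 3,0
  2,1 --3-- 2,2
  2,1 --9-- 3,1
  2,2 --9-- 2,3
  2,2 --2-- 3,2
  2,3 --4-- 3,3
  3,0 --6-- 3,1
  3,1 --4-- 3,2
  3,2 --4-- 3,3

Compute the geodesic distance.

Shortest path: 3,0 → 2,0 → 2,1 → 2,2 → 1,2 → 1,3, total weight = 22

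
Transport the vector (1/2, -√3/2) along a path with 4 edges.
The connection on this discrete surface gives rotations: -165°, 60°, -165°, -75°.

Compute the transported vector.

Total rotation: (-165°) + 60° + (-165°) + (-75°) = -345° ≡ 15° (mod 360°). Final vector: (0.7071, -0.7071)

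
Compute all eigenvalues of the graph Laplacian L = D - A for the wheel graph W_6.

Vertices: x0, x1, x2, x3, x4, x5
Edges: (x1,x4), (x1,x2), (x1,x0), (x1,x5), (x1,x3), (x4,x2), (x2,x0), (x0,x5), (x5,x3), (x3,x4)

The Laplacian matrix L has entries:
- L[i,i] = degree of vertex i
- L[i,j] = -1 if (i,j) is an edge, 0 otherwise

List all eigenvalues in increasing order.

The wheel W_6 is the join K_1 ∨ C_5 (a hub joined to every vertex of a cycle of length 5). For a join G ∨ H (G on p vertices, H on q vertices) the Laplacian spectrum is 0, p+q, the eigenvalues of L(G) other than one 0 each shifted by +q, and the eigenvalues of L(H) other than one 0 each shifted by +p. With G = K_1 (p = 1, nothing left after dropping its 0) and H = C_5 (q = 5, eigenvalues 2 − 2cos(2πk/5), k = 0, …, 4; drop k = 0), the spectrum of W_6 is 0, 6, and 1 + (2 − 2cos(2πk/5)) = 3 − 2cos(2πk/5) for k = 1, …, 4:
k=1: 3 − 2cos(2π/5) = 2.382; k=2: 3 − 2cos(4π/5) = 4.618; k=3: 3 − 2cos(6π/5) = 4.618; k=4: 3 − 2cos(8π/5) = 2.382.
Laplacian eigenvalues (increasing order): [0.0, 2.382, 2.382, 4.618, 4.618, 6.0]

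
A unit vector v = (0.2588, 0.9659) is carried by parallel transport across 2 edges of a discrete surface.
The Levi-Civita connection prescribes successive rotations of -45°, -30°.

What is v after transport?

Total rotation: (-45°) + (-30°) = -75°. Final vector: (1, 0)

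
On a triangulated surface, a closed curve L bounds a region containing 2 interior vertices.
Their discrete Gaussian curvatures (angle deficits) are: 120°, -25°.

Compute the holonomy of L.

Holonomy = total enclosed curvature = 120° + (-25°) = 95°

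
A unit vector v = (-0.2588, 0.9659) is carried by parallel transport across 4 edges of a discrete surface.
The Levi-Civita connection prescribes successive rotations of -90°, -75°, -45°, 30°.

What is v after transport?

Total rotation: (-90°) + (-75°) + (-45°) + 30° = -180° ≡ 180° (mod 360°). Final vector: (0.2588, -0.9659)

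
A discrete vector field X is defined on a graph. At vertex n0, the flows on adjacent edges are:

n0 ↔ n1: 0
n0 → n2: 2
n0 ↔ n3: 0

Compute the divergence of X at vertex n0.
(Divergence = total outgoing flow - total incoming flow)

Divergence = sum of outgoing flows = 0 + 2 + 0 = 2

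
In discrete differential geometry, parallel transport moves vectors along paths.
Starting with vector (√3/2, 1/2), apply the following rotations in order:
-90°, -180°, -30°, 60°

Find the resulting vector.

Total rotation: (-90°) + (-180°) + (-30°) + 60° = -240° ≡ 120° (mod 360°). Final vector: (-0.8660, 0.5000)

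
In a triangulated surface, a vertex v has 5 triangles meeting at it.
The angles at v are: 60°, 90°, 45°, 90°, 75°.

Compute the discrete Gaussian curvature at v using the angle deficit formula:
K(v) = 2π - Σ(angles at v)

Sum of angles = 360°. K = 360° - 360° = 0°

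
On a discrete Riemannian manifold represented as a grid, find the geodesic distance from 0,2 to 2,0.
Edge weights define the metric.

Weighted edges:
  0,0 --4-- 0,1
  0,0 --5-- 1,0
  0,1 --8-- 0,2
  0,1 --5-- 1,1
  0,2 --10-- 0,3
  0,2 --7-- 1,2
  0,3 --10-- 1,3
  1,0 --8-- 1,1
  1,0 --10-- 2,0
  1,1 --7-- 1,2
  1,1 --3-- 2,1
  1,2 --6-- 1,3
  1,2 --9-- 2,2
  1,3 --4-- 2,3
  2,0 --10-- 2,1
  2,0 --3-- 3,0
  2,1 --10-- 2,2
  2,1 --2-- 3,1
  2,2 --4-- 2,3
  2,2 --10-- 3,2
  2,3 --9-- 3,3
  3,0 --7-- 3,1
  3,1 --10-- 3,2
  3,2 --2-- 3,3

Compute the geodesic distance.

Shortest path: 0,2 → 0,1 → 1,1 → 2,1 → 2,0, total weight = 26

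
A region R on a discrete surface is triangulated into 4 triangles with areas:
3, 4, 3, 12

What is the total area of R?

3 + 4 + 3 + 12 = 22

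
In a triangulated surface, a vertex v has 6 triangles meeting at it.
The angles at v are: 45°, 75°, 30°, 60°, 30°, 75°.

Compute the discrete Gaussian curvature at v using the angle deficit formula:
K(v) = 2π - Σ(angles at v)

Sum of angles = 315°. K = 360° - 315° = 45° = π/4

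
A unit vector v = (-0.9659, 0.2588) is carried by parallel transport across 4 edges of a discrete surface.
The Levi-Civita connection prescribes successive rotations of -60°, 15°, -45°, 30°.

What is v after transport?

Total rotation: (-60°) + 15° + (-45°) + 30° = -60°. Final vector: (-0.2588, 0.9659)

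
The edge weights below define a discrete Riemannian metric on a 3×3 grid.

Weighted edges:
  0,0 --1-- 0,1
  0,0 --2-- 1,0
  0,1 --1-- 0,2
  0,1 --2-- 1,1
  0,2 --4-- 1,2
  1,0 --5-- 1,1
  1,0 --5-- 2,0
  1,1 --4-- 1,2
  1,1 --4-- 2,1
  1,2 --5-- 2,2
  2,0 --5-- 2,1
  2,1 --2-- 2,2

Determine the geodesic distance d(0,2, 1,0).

Shortest path: 0,2 → 0,1 → 0,0 → 1,0, total weight = 4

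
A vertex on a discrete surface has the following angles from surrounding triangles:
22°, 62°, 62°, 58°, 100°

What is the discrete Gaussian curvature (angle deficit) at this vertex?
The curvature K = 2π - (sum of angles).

Sum of angles = 304°. K = 360° - 304° = 56° = 14π/45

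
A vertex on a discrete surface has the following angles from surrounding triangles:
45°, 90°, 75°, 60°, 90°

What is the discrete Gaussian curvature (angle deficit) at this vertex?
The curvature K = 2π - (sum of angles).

Sum of angles = 360°. K = 360° - 360° = 0°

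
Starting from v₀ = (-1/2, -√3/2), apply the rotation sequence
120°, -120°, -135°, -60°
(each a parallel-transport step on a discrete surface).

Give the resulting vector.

Total rotation: 120° + (-120°) + (-135°) + (-60°) = -195° ≡ 165° (mod 360°). Final vector: (0.7071, 0.7071)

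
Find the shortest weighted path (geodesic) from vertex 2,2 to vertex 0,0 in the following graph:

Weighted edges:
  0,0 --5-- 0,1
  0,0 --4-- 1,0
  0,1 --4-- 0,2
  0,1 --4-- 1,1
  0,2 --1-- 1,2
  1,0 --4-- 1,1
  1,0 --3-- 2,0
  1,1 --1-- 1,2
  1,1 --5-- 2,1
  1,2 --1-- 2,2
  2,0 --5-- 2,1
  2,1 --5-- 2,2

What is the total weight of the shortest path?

Shortest path: 2,2 → 1,2 → 1,1 → 1,0 → 0,0, total weight = 10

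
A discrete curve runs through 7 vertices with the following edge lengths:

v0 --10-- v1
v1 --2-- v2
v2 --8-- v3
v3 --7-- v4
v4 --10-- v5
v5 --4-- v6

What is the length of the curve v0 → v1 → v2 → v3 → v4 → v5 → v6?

Arc length = 10 + 2 + 8 + 7 + 10 + 4 = 41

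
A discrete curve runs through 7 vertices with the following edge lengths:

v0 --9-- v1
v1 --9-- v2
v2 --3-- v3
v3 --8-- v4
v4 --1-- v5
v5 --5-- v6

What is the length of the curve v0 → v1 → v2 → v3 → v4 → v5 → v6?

Arc length = 9 + 9 + 3 + 8 + 1 + 5 = 35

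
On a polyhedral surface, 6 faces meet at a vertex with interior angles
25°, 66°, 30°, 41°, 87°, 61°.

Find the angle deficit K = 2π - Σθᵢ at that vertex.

Sum of angles = 310°. K = 360° - 310° = 50° = 5π/18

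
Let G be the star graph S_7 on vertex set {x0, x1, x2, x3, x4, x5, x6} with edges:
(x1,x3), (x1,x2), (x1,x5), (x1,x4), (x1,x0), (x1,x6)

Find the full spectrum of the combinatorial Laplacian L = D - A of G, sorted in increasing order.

The star S_7 is the complete bipartite graph K_{1,6} (one hub of degree 6, 6 leaves of degree 1). The Laplacian spectrum of K_{p,q} is 0, p (multiplicity q−1), q (multiplicity p−1), p+q. With p = 1, q = 6: 0 once, 1 with multiplicity 5, and 7 once. (Check: trace L = sum of degrees = 12 = 5·1 + 7.)
Laplacian eigenvalues (increasing order): [0.0, 1.0, 1.0, 1.0, 1.0, 1.0, 7.0]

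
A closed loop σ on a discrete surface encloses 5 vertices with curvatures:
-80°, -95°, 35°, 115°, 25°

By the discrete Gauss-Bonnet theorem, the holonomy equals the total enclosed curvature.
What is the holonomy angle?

Holonomy = total enclosed curvature = (-80°) + (-95°) + 35° + 115° + 25° = 0°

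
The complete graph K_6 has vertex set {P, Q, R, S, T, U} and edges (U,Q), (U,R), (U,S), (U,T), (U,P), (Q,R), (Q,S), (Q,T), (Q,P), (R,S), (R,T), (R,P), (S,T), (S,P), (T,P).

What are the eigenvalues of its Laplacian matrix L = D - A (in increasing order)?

For the complete graph K_n, L = nI − J (J = all-ones matrix). J has eigenvalues n (once, eigenvector 𝟙) and 0 (multiplicity n−1), so L has eigenvalues 0 (once) and n (multiplicity n−1). Here n = 6: eigenvalue 0 once and 6 with multiplicity 5.
Laplacian eigenvalues (increasing order): [0.0, 6.0, 6.0, 6.0, 6.0, 6.0]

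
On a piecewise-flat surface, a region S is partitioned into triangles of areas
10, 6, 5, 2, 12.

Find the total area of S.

10 + 6 + 5 + 2 + 12 = 35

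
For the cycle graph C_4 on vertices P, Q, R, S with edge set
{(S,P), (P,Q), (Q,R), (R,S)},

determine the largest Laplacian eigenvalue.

The cycle graph C_n has Laplacian eigenvalues λ_k = 2 − 2cos(2πk/n), k = 0, 1, …, n−1. Here n = 4:
k=0: 2 − 2cos(0) = 0.0; k=1: 2 − 2cos(π/2) = 2.0; k=2: 2 − 2cos(π) = 4.0; k=3: 2 − 2cos(3π/2) = 2.0.
Laplacian eigenvalues: [0.0, 2.0, 2.0, 4.0]. Largest eigenvalue (spectral radius) = 4.0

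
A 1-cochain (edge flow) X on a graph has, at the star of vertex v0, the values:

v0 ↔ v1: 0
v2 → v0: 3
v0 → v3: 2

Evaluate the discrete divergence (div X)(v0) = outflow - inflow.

Divergence = sum of outgoing flows = 0 + (-3) + 2 = -1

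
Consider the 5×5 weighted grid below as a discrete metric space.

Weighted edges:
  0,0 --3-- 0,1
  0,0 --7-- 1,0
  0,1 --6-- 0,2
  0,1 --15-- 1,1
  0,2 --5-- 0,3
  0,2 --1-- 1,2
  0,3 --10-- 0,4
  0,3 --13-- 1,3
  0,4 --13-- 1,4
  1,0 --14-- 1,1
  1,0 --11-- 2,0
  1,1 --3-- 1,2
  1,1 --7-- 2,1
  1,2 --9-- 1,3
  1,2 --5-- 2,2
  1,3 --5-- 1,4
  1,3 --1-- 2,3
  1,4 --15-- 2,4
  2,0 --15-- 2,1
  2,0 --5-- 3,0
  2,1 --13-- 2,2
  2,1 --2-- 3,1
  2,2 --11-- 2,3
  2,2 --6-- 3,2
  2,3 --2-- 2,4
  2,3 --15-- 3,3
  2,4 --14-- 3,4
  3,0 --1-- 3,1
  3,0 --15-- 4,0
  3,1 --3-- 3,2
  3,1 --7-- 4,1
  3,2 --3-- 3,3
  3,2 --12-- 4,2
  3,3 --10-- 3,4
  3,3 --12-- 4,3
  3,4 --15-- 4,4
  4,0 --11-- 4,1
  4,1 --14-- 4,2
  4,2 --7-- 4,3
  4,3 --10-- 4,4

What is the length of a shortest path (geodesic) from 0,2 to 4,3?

Shortest path: 0,2 → 1,2 → 2,2 → 3,2 → 3,3 → 4,3, total weight = 27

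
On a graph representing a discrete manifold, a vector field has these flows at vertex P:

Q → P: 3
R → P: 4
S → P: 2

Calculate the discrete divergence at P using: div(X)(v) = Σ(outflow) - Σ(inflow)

Divergence = sum of outgoing flows = (-3) + (-4) + (-2) = -9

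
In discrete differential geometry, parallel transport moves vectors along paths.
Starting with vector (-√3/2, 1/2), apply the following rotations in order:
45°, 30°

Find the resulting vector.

Total rotation: 45° + 30° = 75°. Final vector: (-0.7071, -0.7071)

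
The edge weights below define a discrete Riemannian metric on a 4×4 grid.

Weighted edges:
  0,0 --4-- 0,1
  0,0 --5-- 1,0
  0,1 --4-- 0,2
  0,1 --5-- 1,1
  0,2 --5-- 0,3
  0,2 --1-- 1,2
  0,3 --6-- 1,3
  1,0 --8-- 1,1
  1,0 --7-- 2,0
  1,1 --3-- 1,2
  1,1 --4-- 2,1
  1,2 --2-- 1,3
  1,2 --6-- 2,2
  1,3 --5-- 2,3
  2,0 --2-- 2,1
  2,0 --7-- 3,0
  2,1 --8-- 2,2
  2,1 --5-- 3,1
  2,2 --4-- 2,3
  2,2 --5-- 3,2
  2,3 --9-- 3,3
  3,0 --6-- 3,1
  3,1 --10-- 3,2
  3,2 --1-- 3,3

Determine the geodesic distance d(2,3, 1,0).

Shortest path: 2,3 → 1,3 → 1,2 → 1,1 → 1,0, total weight = 18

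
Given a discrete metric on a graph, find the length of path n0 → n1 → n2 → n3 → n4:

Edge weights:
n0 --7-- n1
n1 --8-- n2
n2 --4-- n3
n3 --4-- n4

Arc length = 7 + 8 + 4 + 4 = 23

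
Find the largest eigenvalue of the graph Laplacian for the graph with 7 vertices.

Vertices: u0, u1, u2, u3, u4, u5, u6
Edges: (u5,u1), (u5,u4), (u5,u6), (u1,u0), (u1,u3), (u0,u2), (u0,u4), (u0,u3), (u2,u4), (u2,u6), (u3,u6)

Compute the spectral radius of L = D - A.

Degrees: deg(u0) = 4, deg(u1) = 3, deg(u2) = 3, deg(u3) = 3, deg(u4) = 3, deg(u5) = 3, deg(u6) = 3.
L = D − A with rows/columns ordered (u0, u1, u2, u3, u4, u5, u6):
  [ 4, -1, -1, -1, -1,  0,  0]
  [-1,  3,  0, -1,  0, -1,  0]
  [-1,  0,  3,  0, -1,  0, -1]
  [-1, -1,  0,  3,  0,  0, -1]
  [-1,  0, -1,  0,  3, -1,  0]
  [ 0, -1,  0,  0, -1,  3, -1]
  [ 0,  0, -1, -1,  0, -1,  3]
Characteristic polynomial: det(λI − L) = λ(λ − 2)(λ² − 8λ + 14)²(λ − 4).
Roots: λ = 0; (λ − 2) = 0 ⇒ λ = 2; (λ² − 8λ + 14) = 0 ⇒ λ = 4 ± √2 ≈ 2.5858, 5.4142 (multiplicity 2); (λ − 4) = 0 ⇒ λ = 4.
(Check: the roots sum (with multiplicity) to 22, matching trace L = Σdeg = 2·11 = 22.)
Laplacian eigenvalues: [0.0, 2.0, 2.5858, 2.5858, 4.0, 5.4142, 5.4142]. Largest eigenvalue (spectral radius) = 5.4142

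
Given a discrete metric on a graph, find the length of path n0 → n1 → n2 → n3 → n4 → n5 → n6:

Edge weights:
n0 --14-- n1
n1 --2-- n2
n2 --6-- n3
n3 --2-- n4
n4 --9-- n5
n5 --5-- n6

Arc length = 14 + 2 + 6 + 2 + 9 + 5 = 38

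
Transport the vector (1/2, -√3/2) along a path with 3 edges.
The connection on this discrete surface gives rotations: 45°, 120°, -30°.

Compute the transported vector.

Total rotation: 45° + 120° + (-30°) = 135°. Final vector: (0.2588, 0.9659)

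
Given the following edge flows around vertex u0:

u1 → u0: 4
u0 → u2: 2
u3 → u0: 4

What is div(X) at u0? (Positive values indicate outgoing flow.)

Divergence = sum of outgoing flows = (-4) + 2 + (-4) = -6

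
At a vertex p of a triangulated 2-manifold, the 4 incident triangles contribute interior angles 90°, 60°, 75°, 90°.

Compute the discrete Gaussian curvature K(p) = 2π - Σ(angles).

Sum of angles = 315°. K = 360° - 315° = 45° = π/4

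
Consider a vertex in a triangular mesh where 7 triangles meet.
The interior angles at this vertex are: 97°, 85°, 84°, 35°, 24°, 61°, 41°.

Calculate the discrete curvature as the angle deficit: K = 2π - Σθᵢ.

Sum of angles = 427°. K = 360° - 427° = -67° = -67π/180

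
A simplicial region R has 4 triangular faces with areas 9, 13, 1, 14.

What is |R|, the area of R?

9 + 13 + 1 + 14 = 37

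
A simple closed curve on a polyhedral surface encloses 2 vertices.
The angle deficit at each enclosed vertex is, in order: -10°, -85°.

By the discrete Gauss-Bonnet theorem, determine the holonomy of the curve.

Holonomy = total enclosed curvature = (-10°) + (-85°) = -95°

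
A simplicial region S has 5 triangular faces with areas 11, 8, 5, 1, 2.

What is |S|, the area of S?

11 + 8 + 5 + 1 + 2 = 27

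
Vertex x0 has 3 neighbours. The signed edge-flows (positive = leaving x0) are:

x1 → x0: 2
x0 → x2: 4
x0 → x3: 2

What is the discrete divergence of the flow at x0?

Divergence = sum of outgoing flows = (-2) + 4 + 2 = 4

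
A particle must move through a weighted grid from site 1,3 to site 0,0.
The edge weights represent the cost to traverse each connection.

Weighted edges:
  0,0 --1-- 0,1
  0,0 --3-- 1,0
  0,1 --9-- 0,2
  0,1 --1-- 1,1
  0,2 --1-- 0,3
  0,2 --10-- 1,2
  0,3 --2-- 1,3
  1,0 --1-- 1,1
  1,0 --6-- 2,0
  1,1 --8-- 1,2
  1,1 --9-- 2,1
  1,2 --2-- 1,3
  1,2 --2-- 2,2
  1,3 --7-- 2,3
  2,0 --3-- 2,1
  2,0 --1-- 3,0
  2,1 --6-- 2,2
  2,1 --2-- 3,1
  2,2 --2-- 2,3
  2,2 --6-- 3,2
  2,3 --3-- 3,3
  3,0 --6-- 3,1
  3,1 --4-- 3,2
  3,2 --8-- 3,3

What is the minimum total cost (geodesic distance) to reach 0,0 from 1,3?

Shortest path: 1,3 → 1,2 → 1,1 → 0,1 → 0,0, total weight = 12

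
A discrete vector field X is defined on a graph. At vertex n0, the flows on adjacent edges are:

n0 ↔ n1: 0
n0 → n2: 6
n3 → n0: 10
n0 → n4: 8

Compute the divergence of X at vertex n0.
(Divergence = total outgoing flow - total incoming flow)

Divergence = sum of outgoing flows = 0 + 6 + (-10) + 8 = 4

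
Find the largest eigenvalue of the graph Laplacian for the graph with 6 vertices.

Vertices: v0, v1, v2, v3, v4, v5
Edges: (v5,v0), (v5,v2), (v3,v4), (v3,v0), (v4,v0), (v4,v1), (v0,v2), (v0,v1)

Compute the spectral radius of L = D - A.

Degrees: deg(v0) = 5, deg(v1) = 2, deg(v2) = 2, deg(v3) = 2, deg(v4) = 3, deg(v5) = 2.
L = D − A with rows/columns ordered (v0, v1, v2, v3, v4, v5):
  [ 5, -1, -1, -1, -1, -1]
  [-1,  2,  0,  0, -1,  0]
  [-1,  0,  2,  0,  0, -1]
  [-1,  0,  0,  2, -1,  0]
  [-1, -1,  0, -1,  3,  0]
  [-1,  0, -1,  0,  0,  2]
Characteristic polynomial: det(λI − L) = λ(λ − 1)(λ − 2)(λ − 3)(λ − 4)(λ − 6).
Roots: λ = 0; (λ − 1) = 0 ⇒ λ = 1; (λ − 2) = 0 ⇒ λ = 2; (λ − 3) = 0 ⇒ λ = 3; (λ − 4) = 0 ⇒ λ = 4; (λ − 6) = 0 ⇒ λ = 6.
(Check: the roots sum (with multiplicity) to 16, matching trace L = Σdeg = 2·8 = 16.)
Laplacian eigenvalues: [0.0, 1.0, 2.0, 3.0, 4.0, 6.0]. Largest eigenvalue (spectral radius) = 6.0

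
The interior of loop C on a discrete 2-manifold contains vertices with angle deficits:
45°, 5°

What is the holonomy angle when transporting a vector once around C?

Holonomy = total enclosed curvature = 45° + 5° = 50°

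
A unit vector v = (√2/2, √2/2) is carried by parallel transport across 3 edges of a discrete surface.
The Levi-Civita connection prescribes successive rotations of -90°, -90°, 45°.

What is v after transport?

Total rotation: (-90°) + (-90°) + 45° = -135°. Final vector: (0, -1)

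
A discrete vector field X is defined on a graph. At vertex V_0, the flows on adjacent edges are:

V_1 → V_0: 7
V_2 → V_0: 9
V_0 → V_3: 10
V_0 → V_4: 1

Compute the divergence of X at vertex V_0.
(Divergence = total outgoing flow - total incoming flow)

Divergence = sum of outgoing flows = (-7) + (-9) + 10 + 1 = -5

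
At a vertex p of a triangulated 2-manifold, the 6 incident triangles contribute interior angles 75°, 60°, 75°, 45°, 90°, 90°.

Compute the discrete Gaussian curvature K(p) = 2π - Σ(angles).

Sum of angles = 435°. K = 360° - 435° = -75° = -5π/12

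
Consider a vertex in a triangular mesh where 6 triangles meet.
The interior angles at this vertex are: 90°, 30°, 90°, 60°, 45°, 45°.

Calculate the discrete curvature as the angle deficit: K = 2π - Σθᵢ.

Sum of angles = 360°. K = 360° - 360° = 0° = 0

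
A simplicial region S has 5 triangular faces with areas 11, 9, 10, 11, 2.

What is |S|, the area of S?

11 + 9 + 10 + 11 + 2 = 43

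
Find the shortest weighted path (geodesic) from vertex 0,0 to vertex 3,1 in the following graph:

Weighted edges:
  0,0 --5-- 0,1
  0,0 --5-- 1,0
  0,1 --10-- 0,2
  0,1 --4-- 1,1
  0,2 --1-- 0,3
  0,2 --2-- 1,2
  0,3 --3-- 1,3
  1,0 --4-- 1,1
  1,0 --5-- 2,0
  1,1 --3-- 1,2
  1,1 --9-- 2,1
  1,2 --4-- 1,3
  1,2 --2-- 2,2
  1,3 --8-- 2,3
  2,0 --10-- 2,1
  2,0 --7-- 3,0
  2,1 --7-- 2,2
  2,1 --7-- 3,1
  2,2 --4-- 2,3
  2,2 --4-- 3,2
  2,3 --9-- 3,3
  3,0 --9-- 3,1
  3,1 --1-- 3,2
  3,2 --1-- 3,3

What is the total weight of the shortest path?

Shortest path: 0,0 → 0,1 → 1,1 → 1,2 → 2,2 → 3,2 → 3,1, total weight = 19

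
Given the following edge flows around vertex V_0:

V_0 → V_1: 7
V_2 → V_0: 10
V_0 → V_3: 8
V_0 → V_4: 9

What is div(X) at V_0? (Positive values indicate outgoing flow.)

Divergence = sum of outgoing flows = 7 + (-10) + 8 + 9 = 14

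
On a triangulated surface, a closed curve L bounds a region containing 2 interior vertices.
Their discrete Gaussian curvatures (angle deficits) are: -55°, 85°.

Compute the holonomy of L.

Holonomy = total enclosed curvature = (-55°) + 85° = 30°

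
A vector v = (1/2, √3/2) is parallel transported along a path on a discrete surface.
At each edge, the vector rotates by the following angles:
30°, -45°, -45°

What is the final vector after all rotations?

Total rotation: 30° + (-45°) + (-45°) = -60°. Final vector: (1, 0)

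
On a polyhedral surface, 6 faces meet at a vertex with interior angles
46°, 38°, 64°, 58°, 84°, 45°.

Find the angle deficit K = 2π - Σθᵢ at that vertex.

Sum of angles = 335°. K = 360° - 335° = 25° = 5π/36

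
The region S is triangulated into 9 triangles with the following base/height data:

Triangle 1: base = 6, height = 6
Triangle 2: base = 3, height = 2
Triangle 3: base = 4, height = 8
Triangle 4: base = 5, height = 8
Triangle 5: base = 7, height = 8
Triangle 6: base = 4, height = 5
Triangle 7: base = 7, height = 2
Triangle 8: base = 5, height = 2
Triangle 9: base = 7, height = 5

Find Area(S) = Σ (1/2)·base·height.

(1/2)×6×6 + (1/2)×3×2 + (1/2)×4×8 + (1/2)×5×8 + (1/2)×7×8 + (1/2)×4×5 + (1/2)×7×2 + (1/2)×5×2 + (1/2)×7×5 = 124.5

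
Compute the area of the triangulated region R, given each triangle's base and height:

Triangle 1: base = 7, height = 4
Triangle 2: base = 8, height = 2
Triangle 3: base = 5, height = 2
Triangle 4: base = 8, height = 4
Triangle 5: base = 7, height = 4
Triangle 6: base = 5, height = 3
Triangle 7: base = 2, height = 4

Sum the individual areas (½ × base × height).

(1/2)×7×4 + (1/2)×8×2 + (1/2)×5×2 + (1/2)×8×4 + (1/2)×7×4 + (1/2)×5×3 + (1/2)×2×4 = 68.5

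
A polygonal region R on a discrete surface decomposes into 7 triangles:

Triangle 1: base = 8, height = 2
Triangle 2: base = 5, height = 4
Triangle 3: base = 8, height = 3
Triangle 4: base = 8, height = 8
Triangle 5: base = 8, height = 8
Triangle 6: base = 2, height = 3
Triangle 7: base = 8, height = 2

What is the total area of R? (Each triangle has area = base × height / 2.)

(1/2)×8×2 + (1/2)×5×4 + (1/2)×8×3 + (1/2)×8×8 + (1/2)×8×8 + (1/2)×2×3 + (1/2)×8×2 = 105.0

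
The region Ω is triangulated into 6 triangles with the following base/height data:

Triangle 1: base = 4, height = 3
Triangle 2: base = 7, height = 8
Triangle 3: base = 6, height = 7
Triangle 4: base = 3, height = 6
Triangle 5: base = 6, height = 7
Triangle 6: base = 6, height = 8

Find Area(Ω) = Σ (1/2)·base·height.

(1/2)×4×3 + (1/2)×7×8 + (1/2)×6×7 + (1/2)×3×6 + (1/2)×6×7 + (1/2)×6×8 = 109.0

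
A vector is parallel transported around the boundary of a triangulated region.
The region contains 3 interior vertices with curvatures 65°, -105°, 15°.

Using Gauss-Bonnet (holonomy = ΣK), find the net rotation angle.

Holonomy = total enclosed curvature = 65° + (-105°) + 15° = -25°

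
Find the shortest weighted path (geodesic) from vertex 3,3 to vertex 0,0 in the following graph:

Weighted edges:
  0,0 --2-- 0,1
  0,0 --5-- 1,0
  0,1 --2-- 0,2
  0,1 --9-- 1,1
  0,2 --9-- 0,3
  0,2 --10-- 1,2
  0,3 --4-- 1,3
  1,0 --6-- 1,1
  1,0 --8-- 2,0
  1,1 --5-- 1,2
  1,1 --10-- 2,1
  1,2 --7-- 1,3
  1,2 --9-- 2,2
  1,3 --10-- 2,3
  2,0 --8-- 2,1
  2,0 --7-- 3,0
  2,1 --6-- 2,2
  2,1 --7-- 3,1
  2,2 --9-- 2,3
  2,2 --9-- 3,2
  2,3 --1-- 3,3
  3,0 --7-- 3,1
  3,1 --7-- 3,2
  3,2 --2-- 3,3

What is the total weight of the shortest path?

Shortest path: 3,3 → 2,3 → 1,3 → 0,3 → 0,2 → 0,1 → 0,0, total weight = 28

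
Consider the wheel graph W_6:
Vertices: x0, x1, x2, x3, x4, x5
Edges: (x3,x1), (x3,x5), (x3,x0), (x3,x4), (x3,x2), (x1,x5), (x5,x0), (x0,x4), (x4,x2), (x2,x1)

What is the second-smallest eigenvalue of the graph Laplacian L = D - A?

The wheel W_6 is the join K_1 ∨ C_5 (a hub joined to every vertex of a cycle of length 5). For a join G ∨ H (G on p vertices, H on q vertices) the Laplacian spectrum is 0, p+q, the eigenvalues of L(G) other than one 0 each shifted by +q, and the eigenvalues of L(H) other than one 0 each shifted by +p. With G = K_1 (p = 1, nothing left after dropping its 0) and H = C_5 (q = 5, eigenvalues 2 − 2cos(2πk/5), k = 0, …, 4; drop k = 0), the spectrum of W_6 is 0, 6, and 1 + (2 − 2cos(2πk/5)) = 3 − 2cos(2πk/5) for k = 1, …, 4:
k=1: 3 − 2cos(2π/5) = 2.382; k=2: 3 − 2cos(4π/5) = 4.618; k=3: 3 − 2cos(6π/5) = 4.618; k=4: 3 − 2cos(8π/5) = 2.382.
Laplacian eigenvalues: [0.0, 2.382, 2.382, 4.618, 4.618, 6.0]. Algebraic connectivity (smallest non-zero eigenvalue) = 2.382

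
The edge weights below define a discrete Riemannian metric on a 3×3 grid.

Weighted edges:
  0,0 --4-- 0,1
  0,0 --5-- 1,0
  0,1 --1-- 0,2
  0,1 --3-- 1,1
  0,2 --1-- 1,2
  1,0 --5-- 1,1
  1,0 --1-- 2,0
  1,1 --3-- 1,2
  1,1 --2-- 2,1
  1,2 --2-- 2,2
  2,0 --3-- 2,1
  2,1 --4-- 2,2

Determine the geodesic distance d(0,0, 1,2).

Shortest path: 0,0 → 0,1 → 0,2 → 1,2, total weight = 6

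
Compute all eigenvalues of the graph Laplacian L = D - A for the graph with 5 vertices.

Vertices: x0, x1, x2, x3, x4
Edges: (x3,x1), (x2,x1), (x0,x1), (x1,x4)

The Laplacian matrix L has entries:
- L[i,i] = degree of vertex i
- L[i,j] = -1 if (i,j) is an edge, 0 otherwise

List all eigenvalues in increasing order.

Degrees: deg(x0) = 1, deg(x1) = 4, deg(x2) = 1, deg(x3) = 1, deg(x4) = 1.
L = D − A with rows/columns ordered (x0, x1, x2, x3, x4):
  [ 1, -1,  0,  0,  0]
  [-1,  4, -1, -1, -1]
  [ 0, -1,  1,  0,  0]
  [ 0, -1,  0,  1,  0]
  [ 0, -1,  0,  0,  1]
Characteristic polynomial: det(λI − L) = λ(λ − 1)³(λ − 5).
Roots: λ = 0; (λ − 1) = 0 ⇒ λ = 1 (multiplicity 3); (λ − 5) = 0 ⇒ λ = 5.
(Check: the roots sum (with multiplicity) to 8, matching trace L = Σdeg = 2·4 = 8.)
Laplacian eigenvalues (increasing order): [0.0, 1.0, 1.0, 1.0, 5.0]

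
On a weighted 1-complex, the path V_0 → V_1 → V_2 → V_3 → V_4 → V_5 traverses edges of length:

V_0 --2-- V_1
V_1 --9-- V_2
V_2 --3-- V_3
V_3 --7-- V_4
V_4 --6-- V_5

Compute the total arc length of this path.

Arc length = 2 + 9 + 3 + 7 + 6 = 27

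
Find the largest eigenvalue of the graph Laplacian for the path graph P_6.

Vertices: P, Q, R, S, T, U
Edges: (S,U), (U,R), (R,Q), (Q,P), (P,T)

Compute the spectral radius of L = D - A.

The path graph P_n has Laplacian eigenvalues λ_k = 2 − 2cos(kπ/n), k = 0, 1, …, n−1. Here n = 6:
k=0: 2 − 2cos(0) = 0.0; k=1: 2 − 2cos(π/6) = 0.2679; k=2: 2 − 2cos(π/3) = 1.0; k=3: 2 − 2cos(π/2) = 2.0; k=4: 2 − 2cos(2π/3) = 3.0; k=5: 2 − 2cos(5π/6) = 3.7321.
Laplacian eigenvalues: [0.0, 0.2679, 1.0, 2.0, 3.0, 3.7321]. Largest eigenvalue (spectral radius) = 3.7321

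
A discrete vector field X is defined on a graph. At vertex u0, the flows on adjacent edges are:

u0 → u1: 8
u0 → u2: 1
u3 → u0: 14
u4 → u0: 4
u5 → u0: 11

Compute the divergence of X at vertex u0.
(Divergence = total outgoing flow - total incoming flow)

Divergence = sum of outgoing flows = 8 + 1 + (-14) + (-4) + (-11) = -20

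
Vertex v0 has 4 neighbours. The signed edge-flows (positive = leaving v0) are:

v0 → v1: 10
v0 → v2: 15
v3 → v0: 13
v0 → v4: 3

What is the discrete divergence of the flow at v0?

Divergence = sum of outgoing flows = 10 + 15 + (-13) + 3 = 15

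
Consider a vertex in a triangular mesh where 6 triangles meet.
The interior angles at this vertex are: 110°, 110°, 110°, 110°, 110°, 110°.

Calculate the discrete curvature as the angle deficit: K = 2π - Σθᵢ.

Sum of angles = 660°. K = 360° - 660° = -300°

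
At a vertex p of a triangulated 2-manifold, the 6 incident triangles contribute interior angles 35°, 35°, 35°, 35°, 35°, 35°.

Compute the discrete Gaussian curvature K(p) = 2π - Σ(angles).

Sum of angles = 210°. K = 360° - 210° = 150°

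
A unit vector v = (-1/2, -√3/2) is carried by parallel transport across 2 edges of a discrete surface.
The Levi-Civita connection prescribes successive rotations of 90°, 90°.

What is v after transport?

Total rotation: 90° + 90° = 180°. Final vector: (0.5000, 0.8660)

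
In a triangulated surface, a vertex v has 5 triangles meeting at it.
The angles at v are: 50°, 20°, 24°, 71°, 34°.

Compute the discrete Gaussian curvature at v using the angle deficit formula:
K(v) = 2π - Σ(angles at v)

Sum of angles = 199°. K = 360° - 199° = 161° = 161π/180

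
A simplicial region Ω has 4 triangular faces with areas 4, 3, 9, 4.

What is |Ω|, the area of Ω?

4 + 3 + 9 + 4 = 20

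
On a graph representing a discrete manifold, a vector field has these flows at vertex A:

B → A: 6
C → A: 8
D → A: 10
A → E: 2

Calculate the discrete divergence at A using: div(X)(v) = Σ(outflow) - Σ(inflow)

Divergence = sum of outgoing flows = (-6) + (-8) + (-10) + 2 = -22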